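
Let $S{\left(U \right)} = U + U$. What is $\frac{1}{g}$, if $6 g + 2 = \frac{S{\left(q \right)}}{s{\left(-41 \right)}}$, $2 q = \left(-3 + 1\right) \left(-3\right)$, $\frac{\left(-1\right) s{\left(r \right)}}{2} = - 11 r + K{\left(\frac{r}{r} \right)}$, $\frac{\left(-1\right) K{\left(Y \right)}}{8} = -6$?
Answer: $- \frac{2994}{1001} \approx -2.991$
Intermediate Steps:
$K{\left(Y \right)} = 48$ ($K{\left(Y \right)} = \left(-8\right) \left(-6\right) = 48$)
$s{\left(r \right)} = -96 + 22 r$ ($s{\left(r \right)} = - 2 \left(- 11 r + 48\right) = - 2 \left(48 - 11 r\right) = -96 + 22 r$)
$q = 3$ ($q = \frac{\left(-3 + 1\right) \left(-3\right)}{2} = \frac{\left(-2\right) \left(-3\right)}{2} = \frac{1}{2} \cdot 6 = 3$)
$S{\left(U \right)} = 2 U$
$g = - \frac{1001}{2994}$ ($g = - \frac{1}{3} + \frac{2 \cdot 3 \frac{1}{-96 + 22 \left(-41\right)}}{6} = - \frac{1}{3} + \frac{6 \frac{1}{-96 - 902}}{6} = - \frac{1}{3} + \frac{6 \frac{1}{-998}}{6} = - \frac{1}{3} + \frac{6 \left(- \frac{1}{998}\right)}{6} = - \frac{1}{3} + \frac{1}{6} \left(- \frac{3}{499}\right) = - \frac{1}{3} - \frac{1}{998} = - \frac{1001}{2994} \approx -0.33434$)
$\frac{1}{g} = \frac{1}{- \frac{1001}{2994}} = - \frac{2994}{1001}$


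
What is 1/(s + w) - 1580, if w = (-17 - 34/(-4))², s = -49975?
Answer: -315385384/199611 ≈ -1580.0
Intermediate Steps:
w = 289/4 (w = (-17 - 34*(-¼))² = (-17 + 17/2)² = (-17/2)² = 289/4 ≈ 72.250)
1/(s + w) - 1580 = 1/(-49975 + 289/4) - 1580 = 1/(-199611/4) - 1580 = -4/199611 - 1580 = -315385384/199611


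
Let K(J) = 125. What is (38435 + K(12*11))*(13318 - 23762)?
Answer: -402720640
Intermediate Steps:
(38435 + K(12*11))*(13318 - 23762) = (38435 + 125)*(13318 - 23762) = 38560*(-10444) = -402720640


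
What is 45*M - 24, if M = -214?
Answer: -9654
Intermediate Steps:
45*M - 24 = 45*(-214) - 24 = -9630 - 24 = -9654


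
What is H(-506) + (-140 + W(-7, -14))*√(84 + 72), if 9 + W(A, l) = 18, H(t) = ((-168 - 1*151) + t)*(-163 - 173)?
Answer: 277200 - 262*√39 ≈ 2.7556e+5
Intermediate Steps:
H(t) = 107184 - 336*t (H(t) = ((-168 - 151) + t)*(-336) = (-319 + t)*(-336) = 107184 - 336*t)
W(A, l) = 9 (W(A, l) = -9 + 18 = 9)
H(-506) + (-140 + W(-7, -14))*√(84 + 72) = (107184 - 336*(-506)) + (-140 + 9)*√(84 + 72) = (107184 + 170016) - 262*√39 = 277200 - 262*√39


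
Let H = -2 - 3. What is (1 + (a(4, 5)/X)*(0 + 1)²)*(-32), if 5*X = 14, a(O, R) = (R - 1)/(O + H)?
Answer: 96/7 ≈ 13.714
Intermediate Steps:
H = -5
a(O, R) = (-1 + R)/(-5 + O) (a(O, R) = (R - 1)/(O - 5) = (-1 + R)/(-5 + O))
X = 14/5 (X = (⅕)*14 = 14/5 ≈ 2.8000)
(1 + (a(4, 5)/X)*(0 + 1)²)*(-32) = (1 + (((-1 + 5)/(-5 + 4))/(14/5))*(0 + 1)²)*(-32) = (1 + ((4/(-1))*(5/14))*1²)*(-32) = (1 + (-1*4*(5/14))*1)*(-32) = (1 - 4*5/14*1)*(-32) = (1 - 10/7*1)*(-32) = (1 - 10/7)*(-32) = -3/7*(-32) = 96/7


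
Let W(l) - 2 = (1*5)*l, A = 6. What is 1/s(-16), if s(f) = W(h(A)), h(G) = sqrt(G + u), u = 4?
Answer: -1/123 + 5*sqrt(10)/246 ≈ 0.056144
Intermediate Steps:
h(G) = sqrt(4 + G) (h(G) = sqrt(G + 4) = sqrt(4 + G))
W(l) = 2 + 5*l (W(l) = 2 + (1*5)*l = 2 + 5*l)
s(f) = 2 + 5*sqrt(10) (s(f) = 2 + 5*sqrt(4 + 6) = 2 + 5*sqrt(10))
1/s(-16) = 1/(2 + 5*sqrt(10))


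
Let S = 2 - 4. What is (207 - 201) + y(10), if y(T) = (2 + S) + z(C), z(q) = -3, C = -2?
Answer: 3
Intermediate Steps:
S = -2
y(T) = -3 (y(T) = (2 - 2) - 3 = 0 - 3 = -3)
(207 - 201) + y(10) = (207 - 201) - 3 = 6 - 3 = 3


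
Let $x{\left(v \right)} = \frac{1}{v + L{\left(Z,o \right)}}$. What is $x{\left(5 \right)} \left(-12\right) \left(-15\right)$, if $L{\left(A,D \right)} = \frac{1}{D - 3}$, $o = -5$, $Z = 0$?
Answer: $\frac{480}{13} \approx 36.923$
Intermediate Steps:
$L{\left(A,D \right)} = \frac{1}{-3 + D}$
$x{\left(v \right)} = \frac{1}{- \frac{1}{8} + v}$ ($x{\left(v \right)} = \frac{1}{v + \frac{1}{-3 - 5}} = \frac{1}{v + \frac{1}{-8}} = \frac{1}{v - \frac{1}{8}} = \frac{1}{- \frac{1}{8} + v}$)
$x{\left(5 \right)} \left(-12\right) \left(-15\right) = \frac{8}{-1 + 8 \cdot 5} \left(-12\right) \left(-15\right) = \frac{8}{-1 + 40} \left(-12\right) \left(-15\right) = \frac{8}{39} \left(-12\right) \left(-15\right) = \left(- \frac{32}{13}\right) \left(-15\right) = \frac{480}{13}$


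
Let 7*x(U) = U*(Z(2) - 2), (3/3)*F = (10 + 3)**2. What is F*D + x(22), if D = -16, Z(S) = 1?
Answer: -18950/7 ≈ -2707.1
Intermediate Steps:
F = 169 (F = (10 + 3)**2 = 13**2 = 169)
x(U) = -U/7 (x(U) = (U*(1 - 2))/7 = (U*(-1))/7 = (-U)/7 = -U/7)
F*D + x(22) = 169*(-16) - 1/7*22 = -2704 - 22/7 = -18950/7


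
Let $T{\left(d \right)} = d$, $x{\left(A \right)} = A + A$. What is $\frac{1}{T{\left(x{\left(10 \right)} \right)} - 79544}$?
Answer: $- \frac{1}{79524} \approx -1.2575 \cdot 10^{-5}$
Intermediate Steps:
$x{\left(A \right)} = 2 A$
$\frac{1}{T{\left(x{\left(10 \right)} \right)} - 79544} = \frac{1}{2 \cdot 10 - 79544} = \frac{1}{20 - 79544} = \frac{1}{-79524} = - \frac{1}{79524}$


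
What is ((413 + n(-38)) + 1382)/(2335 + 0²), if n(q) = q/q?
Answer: 1796/2335 ≈ 0.76917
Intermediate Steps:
n(q) = 1
((413 + n(-38)) + 1382)/(2335 + 0²) = ((413 + 1) + 1382)/(2335 + 0²) = (414 + 1382)/(2335 + 0) = 1796/2335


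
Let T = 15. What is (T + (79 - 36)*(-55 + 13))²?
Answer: 3207681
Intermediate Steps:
(T + (79 - 36)*(-55 + 13))² = (15 + (79 - 36)*(-55 + 13))² = (15 + 43*(-42))² = (15 - 1806)² = (-1791)² = 3207681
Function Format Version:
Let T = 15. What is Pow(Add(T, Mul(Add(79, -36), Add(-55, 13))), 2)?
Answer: 3207681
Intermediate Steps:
Pow(Add(T, Mul(Add(79, -36), Add(-55, 13))), 2) = Pow(Add(15, Mul(Add(79, -36), Add(-55, 13))), 2) = Pow(Add(15, Mul(43, -42)), 2) = Pow(Add(15, -1806), 2) = Pow(-1791, 2) = 3207681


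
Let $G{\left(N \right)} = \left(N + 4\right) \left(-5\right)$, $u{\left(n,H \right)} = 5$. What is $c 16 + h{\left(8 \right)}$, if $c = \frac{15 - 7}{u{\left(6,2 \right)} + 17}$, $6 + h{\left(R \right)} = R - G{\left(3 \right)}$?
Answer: $\frac{471}{11} \approx 42.818$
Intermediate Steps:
$G{\left(N \right)} = -20 - 5 N$ ($G{\left(N \right)} = \left(4 + N\right) \left(-5\right) = -20 - 5 N$)
$h{\left(R \right)} = 29 + R$ ($h{\left(R \right)} = -6 - \left(-20 - 15 - R\right) = -6 + \left(R - \left(-20 - 15\right)\right) = -6 + \left(R - -35\right) = -6 + \left(R + 35\right) = -6 + \left(35 + R\right) = 29 + R$)
$c = \frac{4}{11}$ ($c = \frac{15 - 7}{5 + 17} = \frac{8}{22} = 8 \cdot \frac{1}{22} = \frac{4}{11} \approx 0.36364$)
$c 16 + h{\left(8 \right)} = \frac{4}{11} \cdot 16 + \left(29 + 8\right) = \frac{64}{11} + 37 = \frac{471}{11}$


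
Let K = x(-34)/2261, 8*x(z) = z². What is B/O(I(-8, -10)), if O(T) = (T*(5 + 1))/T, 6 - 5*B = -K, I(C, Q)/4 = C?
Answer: 1613/7980 ≈ 0.20213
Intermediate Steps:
I(C, Q) = 4*C
x(z) = z²/8
K = 17/266 (K = ((⅛)*(-34)²)/2261 = ((⅛)*1156)*(1/2261) = (289/2)*(1/2261) = 17/266 ≈ 0.063910)
B = 1613/1330 (B = 6/5 - (-1)*17/(5*266) = 6/5 - ⅕*(-17/266) = 6/5 + 17/1330 = 1613/1330 ≈ 1.2128)
O(T) = 6 (O(T) = (T*6)/T = (6*T)/T = 6)
B/O(I(-8, -10)) = (1613/1330)/6 = (1613/1330)*(⅙) = 1613/7980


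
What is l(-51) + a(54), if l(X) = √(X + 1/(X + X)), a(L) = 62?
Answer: 62 + 11*I*√4386/102 ≈ 62.0 + 7.1421*I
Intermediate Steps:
l(X) = √(X + 1/(2*X))
l(-51) + a(54) = √(2/(-51) + 4*(-51))/2 + 62 = √(2*(-1/51) - 204)/2 + 62 = √(-2/51 - 204)/2 + 62 = √(-10406/51)/2 + 62 = (11*I*√4386/51)/2 + 62 = 11*I*√4386/102 + 62 = 62 + 11*I*√4386/102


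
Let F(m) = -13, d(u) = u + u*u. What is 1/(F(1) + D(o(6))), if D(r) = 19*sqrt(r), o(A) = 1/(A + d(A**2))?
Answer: -17394/225761 - 19*sqrt(1338)/225761 ≈ -0.080124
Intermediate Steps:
d(u) = u + u**2
o(A) = 1/(A + A**2*(1 + A**2))
1/(F(1) + D(o(6))) = 1/(-13 + 19*sqrt(1/(6*(1 + 6 + 6**3)))) = 1/(-13 + 19*sqrt(1/(6*(1 + 6 + 216)))) = 1/(-13 + 19*sqrt((1/6)/223)) = 1/(-13 + 19*sqrt((1/6)*(1/223))) = 1/(-13 + 19*sqrt(1/1338)) = 1/(-13 + 19*(sqrt(1338)/1338)) = 1/(-13 + 19*sqrt(1338)/1338)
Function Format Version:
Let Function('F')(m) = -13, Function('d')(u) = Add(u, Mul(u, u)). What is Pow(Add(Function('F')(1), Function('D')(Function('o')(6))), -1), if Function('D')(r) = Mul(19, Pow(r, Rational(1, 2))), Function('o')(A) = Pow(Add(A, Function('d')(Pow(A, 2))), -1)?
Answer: Add(Rational(-17394, 225761), Mul(Rational(-19, 225761), Pow(1338, Rational(1, 2)))) ≈ -0.080124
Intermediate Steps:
Function('d')(u) = Add(u, Pow(u, 2))
Function('o')(A) = Pow(Add(A, Mul(Pow(A, 2), Add(1, Pow(A, 2)))), -1)
Pow(Add(Function('F')(1), Function('D')(Function('o')(6))), -1) = Pow(Add(-13, Mul(19, Pow(Mul(Pow(6, -1), Pow(Add(1, 6, Pow(6, 3)), -1)), Rational(1, 2)))), -1) = Pow(Add(-13, Mul(19, Pow(Mul(Rational(1, 6), Pow(Add(1, 6, 216), -1)), Rational(1, 2)))), -1) = Pow(Add(-13, Mul(19, Pow(Mul(Rational(1, 6), Pow(223, -1)), Rational(1, 2)))), -1) = Pow(Add(-13, Mul(19, Pow(Mul(Rational(1, 6), Rational(1, 223)), Rational(1, 2)))), -1) = Pow(Add(-13, Mul(19, Pow(Rational(1, 1338), Rational(1, 2)))), -1) = Pow(Add(-13, Mul(19, Mul(Rational(1, 1338), Pow(1338, Rational(1, 2))))), -1) = Pow(Add(-13, Mul(Rational(19, 1338), Pow(1338, Rational(1, 2)))), -1)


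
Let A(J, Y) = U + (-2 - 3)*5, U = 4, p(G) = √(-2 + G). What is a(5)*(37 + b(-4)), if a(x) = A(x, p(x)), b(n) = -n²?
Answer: -441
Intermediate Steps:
A(J, Y) = -21 (A(J, Y) = 4 + (-2 - 3)*5 = 4 - 5*5 = 4 - 25 = -21)
a(x) = -21
a(5)*(37 + b(-4)) = -21*(37 - 1*(-4)²) = -21*(37 - 1*16) = -21*(37 - 16) = -21*21 = -441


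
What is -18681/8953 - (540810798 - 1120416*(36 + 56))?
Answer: -3919019323959/8953 ≈ -4.3773e+8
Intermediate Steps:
-18681/8953 - (540810798 - 1120416*(36 + 56)) = -18681*1/8953 - 11671/(1/(-96*92 + 46338)) = -18681/8953 - 11671/(1/(-8832 + 46338)) = -18681/8953 - 11671/(1/37506) = -18681/8953 - 11671/1/37506 = -18681/8953 - 11671*37506 = -18681/8953 - 437732526 = -3919019323959/8953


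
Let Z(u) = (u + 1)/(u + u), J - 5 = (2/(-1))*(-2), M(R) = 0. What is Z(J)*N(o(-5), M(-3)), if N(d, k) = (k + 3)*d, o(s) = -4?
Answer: -20/3 ≈ -6.6667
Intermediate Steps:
N(d, k) = d*(3 + k) (N(d, k) = (3 + k)*d = d*(3 + k))
J = 9 (J = 5 + (2/(-1))*(-2) = 5 - 1*2*(-2) = 5 - 2*(-2) = 5 + 4 = 9)
Z(u) = (1 + u)/(2*u) (Z(u) = (1 + u)/((2*u)) = (1 + u)*(1/(2*u)) = (1 + u)/(2*u))
Z(J)*N(o(-5), M(-3)) = ((½)*(1 + 9)/9)*(-4*(3 + 0)) = ((½)*(⅑)*10)*(-4*3) = (5/9)*(-12) = -20/3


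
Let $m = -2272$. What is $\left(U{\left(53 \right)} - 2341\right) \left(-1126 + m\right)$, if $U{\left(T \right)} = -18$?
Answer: $8015882$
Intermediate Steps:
$\left(U{\left(53 \right)} - 2341\right) \left(-1126 + m\right) = \left(-18 - 2341\right) \left(-1126 - 2272\right) = \left(-2359\right) \left(-3398\right) = 8015882$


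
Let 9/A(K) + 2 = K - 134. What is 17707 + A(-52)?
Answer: 3328907/188 ≈ 17707.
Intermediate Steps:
A(K) = 9/(-136 + K) (A(K) = 9/(-2 + (K - 134)) = 9/(-2 + (-134 + K)) = 9/(-136 + K))
17707 + A(-52) = 17707 + 9/(-136 - 52) = 17707 + 9/(-188) = 17707 + 9*(-1/188) = 17707 - 9/188 = 3328907/188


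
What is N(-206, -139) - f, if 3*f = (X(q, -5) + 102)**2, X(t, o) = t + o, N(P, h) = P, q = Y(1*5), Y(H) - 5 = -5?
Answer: -10027/3 ≈ -3342.3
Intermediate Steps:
Y(H) = 0 (Y(H) = 5 - 5 = 0)
q = 0
X(t, o) = o + t
f = 9409/3 (f = ((-5 + 0) + 102)**2/3 = (-5 + 102)**2/3 = (1/3)*97**2 = (1/3)*9409 = 9409/3 ≈ 3136.3)
N(-206, -139) - f = -206 - 1*9409/3 = -206 - 9409/3 = -10027/3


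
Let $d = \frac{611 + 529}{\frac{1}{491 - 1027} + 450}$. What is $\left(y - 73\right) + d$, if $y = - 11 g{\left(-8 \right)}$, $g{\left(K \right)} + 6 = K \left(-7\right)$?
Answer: $- \frac{149655937}{241199} \approx -620.47$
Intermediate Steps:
$g{\left(K \right)} = -6 - 7 K$ ($g{\left(K \right)} = -6 + K \left(-7\right) = -6 - 7 K$)
$d = \frac{611040}{241199}$ ($d = \frac{1140}{\frac{1}{-536} + 450} = \frac{1140}{- \frac{1}{536} + 450} = \frac{1140}{\frac{241199}{536}} = 1140 \cdot \frac{536}{241199} = \frac{611040}{241199} \approx 2.5333$)
$y = -550$ ($y = - 11 \left(-6 - -56\right) = - 11 \left(-6 + 56\right) = \left(-11\right) 50 = -550$)
$\left(y - 73\right) + d = \left(-550 - 73\right) + \frac{611040}{241199} = -623 + \frac{611040}{241199} = - \frac{149655937}{241199}$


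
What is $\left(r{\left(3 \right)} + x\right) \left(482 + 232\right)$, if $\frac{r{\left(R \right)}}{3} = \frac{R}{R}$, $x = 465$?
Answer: $334152$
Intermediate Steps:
$r{\left(R \right)} = 3$ ($r{\left(R \right)} = 3 \frac{R}{R} = 3 \cdot 1 = 3$)
$\left(r{\left(3 \right)} + x\right) \left(482 + 232\right) = \left(3 + 465\right) \left(482 + 232\right) = 468 \cdot 714 = 334152$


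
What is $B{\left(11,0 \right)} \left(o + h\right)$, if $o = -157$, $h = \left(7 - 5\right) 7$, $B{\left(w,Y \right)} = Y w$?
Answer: $0$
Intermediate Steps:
$h = 14$ ($h = 2 \cdot 7 = 14$)
$B{\left(11,0 \right)} \left(o + h\right) = 0 \cdot 11 \left(-157 + 14\right) = 0 \left(-143\right) = 0$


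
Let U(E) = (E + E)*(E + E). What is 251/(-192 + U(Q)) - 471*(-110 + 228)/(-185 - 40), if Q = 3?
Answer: 957077/3900 ≈ 245.40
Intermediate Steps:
U(E) = 4*E² (U(E) = (2*E)*(2*E) = 4*E²)
251/(-192 + U(Q)) - 471*(-110 + 228)/(-185 - 40) = 251/(-192 + 4*3²) - 471*(-110 + 228)/(-185 - 40) = 251/(-192 + 4*9) - 471/((-225/118)) = 251/(-192 + 36) - 471/((-225*1/118)) = 251/(-156) - 471/(-225/118) = 251*(-1/156) - 471*(-118/225) = -251/156 + 18526/75 = 957077/3900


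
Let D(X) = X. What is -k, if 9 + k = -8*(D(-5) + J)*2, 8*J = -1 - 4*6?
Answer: -121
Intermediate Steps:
J = -25/8 (J = (-1 - 4*6)/8 = (-1 - 24)/8 = (1/8)*(-25) = -25/8 ≈ -3.1250)
k = 121 (k = -9 - 8*(-5 - 25/8)*2 = -9 - (-65)*2 = -9 - 8*(-65/4) = -9 + 130 = 121)
-k = -1*121 = -121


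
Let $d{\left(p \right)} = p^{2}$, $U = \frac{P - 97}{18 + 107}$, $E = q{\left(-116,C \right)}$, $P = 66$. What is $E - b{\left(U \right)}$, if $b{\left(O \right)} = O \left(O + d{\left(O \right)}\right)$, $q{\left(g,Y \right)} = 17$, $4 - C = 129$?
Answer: $\frac{33112791}{1953125} \approx 16.954$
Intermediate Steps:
$C = -125$ ($C = 4 - 129 = -125$)
$E = 17$
$U = - \frac{31}{125}$ ($U = \frac{66 - 97}{18 + 107} = - \frac{31}{125} \approx -0.248$)
$b{\left(O \right)} = O \left(O + O^{2}\right)$
$E - b{\left(U \right)} = 17 - \left(- \frac{31}{125}\right)^{2} \left(1 - \frac{31}{125}\right) = 17 - \frac{961}{15625} \cdot \frac{94}{125} = 17 - \frac{90334}{1953125} = \frac{33112791}{1953125}$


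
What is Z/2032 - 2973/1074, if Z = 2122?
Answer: -313509/181864 ≈ -1.7239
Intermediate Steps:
Z/2032 - 2973/1074 = 2122/2032 - 2973/1074 = 2122*(1/2032) - 2973*1/1074 = 1061/1016 - 991/358 = -313509/181864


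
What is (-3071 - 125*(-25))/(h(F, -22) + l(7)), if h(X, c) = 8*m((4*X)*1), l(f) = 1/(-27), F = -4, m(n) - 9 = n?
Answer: -1458/1513 ≈ -0.96365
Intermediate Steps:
m(n) = 9 + n
l(f) = -1/27
h(X, c) = 72 + 32*X (h(X, c) = 8*(9 + (4*X)*1) = 8*(9 + 4*X) = 72 + 32*X)
(-3071 - 125*(-25))/(h(F, -22) + l(7)) = (-3071 - 125*(-25))/((72 + 32*(-4)) - 1/27) = (-3071 + 3125)/((72 - 128) - 1/27) = 54/(-56 - 1/27) = 54/(-1513/27) = 54*(-27/1513) = -1458/1513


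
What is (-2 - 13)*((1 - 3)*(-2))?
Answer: -60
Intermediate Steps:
(-2 - 13)*((1 - 3)*(-2)) = -(-30)*(-2) = -15*4 = -60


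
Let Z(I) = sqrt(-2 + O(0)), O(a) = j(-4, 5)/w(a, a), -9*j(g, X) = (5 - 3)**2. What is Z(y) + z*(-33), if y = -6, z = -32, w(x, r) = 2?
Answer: 1056 + 2*I*sqrt(5)/3 ≈ 1056.0 + 1.4907*I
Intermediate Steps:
j(g, X) = -4/9 (j(g, X) = -(5 - 3)**2/9 = -1/9*2**2 = -1/9*4 = -4/9)
O(a) = -2/9 (O(a) = -4/9/2 = -4/9*1/2 = -2/9)
Z(I) = 2*I*sqrt(5)/3 (Z(I) = sqrt(-2 - 2/9) = sqrt(-20/9) = 2*I*sqrt(5)/3)
Z(y) + z*(-33) = 2*I*sqrt(5)/3 - 32*(-33) = 2*I*sqrt(5)/3 + 1056 = 1056 + 2*I*sqrt(5)/3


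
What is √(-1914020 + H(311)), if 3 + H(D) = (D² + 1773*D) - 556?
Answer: I*√1266455 ≈ 1125.4*I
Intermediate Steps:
H(D) = -559 + D² + 1773*D (H(D) = -3 + ((D² + 1773*D) - 556) = -3 + (-556 + D² + 1773*D) = -559 + D² + 1773*D)
√(-1914020 + H(311)) = √(-1914020 + (-559 + 311² + 1773*311)) = √(-1914020 + (-559 + 96721 + 551403)) = √(-1914020 + 647565) = √(-1266455) = I*√1266455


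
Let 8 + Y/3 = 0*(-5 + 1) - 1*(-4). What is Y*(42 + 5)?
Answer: -564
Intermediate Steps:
Y = -12 (Y = -24 + 3*(0*(-5 + 1) - 1*(-4)) = -24 + 3*(0*(-4) + 4) = -24 + 3*(0 + 4) = -24 + 3*4 = -24 + 12 = -12)
Y*(42 + 5) = -12*(42 + 5) = -12*47 = -564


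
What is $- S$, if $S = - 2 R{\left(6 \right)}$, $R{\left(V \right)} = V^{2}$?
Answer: $72$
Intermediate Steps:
$S = -72$ ($S = - 2 \cdot 6^{2} = \left(-2\right) 36 = -72$)
$- S = \left(-1\right) \left(-72\right) = 72$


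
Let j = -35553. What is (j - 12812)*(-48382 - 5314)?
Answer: 2597007040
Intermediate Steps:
(j - 12812)*(-48382 - 5314) = (-35553 - 12812)*(-48382 - 5314) = -48365*(-53696) = 2597007040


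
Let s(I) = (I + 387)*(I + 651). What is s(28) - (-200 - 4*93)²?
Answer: -45399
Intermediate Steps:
s(I) = (387 + I)*(651 + I)
s(28) - (-200 - 4*93)² = (251937 + 28² + 1038*28) - (-200 - 4*93)² = (251937 + 784 + 29064) - (-200 - 372)² = 281785 - 1*(-572)² = 281785 - 1*327184 = 281785 - 327184 = -45399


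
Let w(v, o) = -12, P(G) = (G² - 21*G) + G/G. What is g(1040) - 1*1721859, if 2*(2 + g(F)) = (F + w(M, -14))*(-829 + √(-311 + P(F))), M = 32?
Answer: -2147967 + 2570*√42378 ≈ -1.6189e+6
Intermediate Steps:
P(G) = 1 + G² - 21*G (P(G) = (G² - 21*G) + 1 = 1 + G² - 21*G)
g(F) = -2 + (-829 + √(-310 + F² - 21*F))*(-12 + F)/2 (g(F) = -2 + ((F - 12)*(-829 + √(-311 + (1 + F² - 21*F))))/2 = -2 + ((-12 + F)*(-829 + √(-310 + F² - 21*F)))/2 = -2 + ((-829 + √(-310 + F² - 21*F))*(-12 + F))/2 = -2 + (-829 + √(-310 + F² - 21*F))*(-12 + F)/2)
g(1040) - 1*1721859 = (4972 - 6*√(-310 + 1040² - 21*1040) - 829/2*1040 + (½)*1040*√(-310 + 1040² - 21*1040)) - 1*1721859 = (4972 - 6*√(-310 + 1081600 - 21840) - 431080 + (½)*1040*√(-310 + 1081600 - 21840)) - 1721859 = (4972 - 30*√42378 - 431080 + (½)*1040*√1059450) - 1721859 = (4972 - 30*√42378 - 431080 + (½)*1040*(5*√42378)) - 1721859 = (4972 - 30*√42378 - 431080 + 2600*√42378) - 1721859 = (-426108 + 2570*√42378) - 1721859 = -2147967 + 2570*√42378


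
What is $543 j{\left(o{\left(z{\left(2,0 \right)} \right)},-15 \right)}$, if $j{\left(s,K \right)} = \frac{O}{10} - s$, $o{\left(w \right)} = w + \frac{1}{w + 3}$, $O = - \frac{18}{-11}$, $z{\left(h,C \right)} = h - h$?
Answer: $- \frac{5068}{55} \approx -92.146$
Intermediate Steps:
$z{\left(h,C \right)} = 0$
$O = \frac{18}{11}$ ($O = \left(-18\right) \left(- \frac{1}{11}\right) = \frac{18}{11} \approx 1.6364$)
$o{\left(w \right)} = w + \frac{1}{3 + w}$
$j{\left(s,K \right)} = \frac{9}{55} - s$ ($j{\left(s,K \right)} = \frac{18}{11 \cdot 10} - s = \frac{18}{11} \cdot \frac{1}{10} - s = \frac{9}{55} - s$)
$543 j{\left(o{\left(z{\left(2,0 \right)} \right)},-15 \right)} = 543 \left(\frac{9}{55} - \frac{1 + 0^{2} + 3 \cdot 0}{3 + 0}\right) = 543 \left(\frac{9}{55} - \frac{1 + 0 + 0}{3}\right) = 543 \left(\frac{9}{55} - \frac{1}{3} \cdot 1\right) = 543 \left(\frac{9}{55} - \frac{1}{3}\right) = 543 \left(- \frac{28}{165}\right) = - \frac{5068}{55}$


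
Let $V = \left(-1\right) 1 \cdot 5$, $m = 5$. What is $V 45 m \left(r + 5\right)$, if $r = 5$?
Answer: $-11250$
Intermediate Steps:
$V = -5$ ($V = \left(-1\right) 5 = -5$)
$V 45 m \left(r + 5\right) = \left(-5\right) 45 \cdot 5 \left(5 + 5\right) = - 225 \cdot 5 \cdot 10 = \left(-225\right) 50 = -11250$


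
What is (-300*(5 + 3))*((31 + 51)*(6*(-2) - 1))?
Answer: 2558400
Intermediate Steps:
(-300*(5 + 3))*((31 + 51)*(6*(-2) - 1)) = (-300*8)*(82*(-12 - 1)) = (-75*32)*(82*(-13)) = -2400*(-1066) = 2558400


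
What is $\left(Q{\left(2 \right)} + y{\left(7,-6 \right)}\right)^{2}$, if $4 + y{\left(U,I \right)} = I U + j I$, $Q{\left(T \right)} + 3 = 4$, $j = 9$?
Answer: $9801$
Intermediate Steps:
$Q{\left(T \right)} = 1$ ($Q{\left(T \right)} = -3 + 4 = 1$)
$y{\left(U,I \right)} = -4 + 9 I + I U$ ($y{\left(U,I \right)} = -4 + \left(I U + 9 I\right) = -4 + \left(9 I + I U\right) = -4 + 9 I + I U$)
$\left(Q{\left(2 \right)} + y{\left(7,-6 \right)}\right)^{2} = \left(1 - 100\right)^{2} = \left(-99\right)^{2} = 9801$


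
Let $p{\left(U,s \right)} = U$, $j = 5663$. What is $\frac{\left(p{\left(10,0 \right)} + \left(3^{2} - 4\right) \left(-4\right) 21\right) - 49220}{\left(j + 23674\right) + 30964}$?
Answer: $- \frac{49630}{60301} \approx -0.82304$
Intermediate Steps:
$\frac{\left(p{\left(10,0 \right)} + \left(3^{2} - 4\right) \left(-4\right) 21\right) - 49220}{\left(j + 23674\right) + 30964} = \frac{\left(10 + \left(3^{2} - 4\right) \left(-4\right) 21\right) - 49220}{\left(5663 + 23674\right) + 30964} = \frac{\left(10 + \left(9 - 4\right) \left(-4\right) 21\right) - 49220}{29337 + 30964} = \frac{\left(10 + 5 \left(-4\right) 21\right) - 49220}{60301} = \left(\left(10 - 420\right) - 49220\right) \frac{1}{60301} = \left(-410 - 49220\right) \frac{1}{60301} = \left(-49630\right) \frac{1}{60301} = - \frac{49630}{60301}$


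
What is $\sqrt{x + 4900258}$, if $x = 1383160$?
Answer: $\sqrt{6283418} \approx 2506.7$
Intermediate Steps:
$\sqrt{x + 4900258} = \sqrt{1383160 + 4900258} = \sqrt{6283418}$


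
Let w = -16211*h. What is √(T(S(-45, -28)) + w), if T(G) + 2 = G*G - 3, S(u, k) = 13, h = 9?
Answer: I*√145735 ≈ 381.75*I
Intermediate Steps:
w = -145899 (w = -16211*9 = -145899)
T(G) = -5 + G² (T(G) = -2 + (G*G - 3) = -2 + (G² - 3) = -2 + (-3 + G²) = -5 + G²)
√(T(S(-45, -28)) + w) = √((-5 + 13²) - 145899) = √((-5 + 169) - 145899) = √(164 - 145899) = √(-145735) = I*√145735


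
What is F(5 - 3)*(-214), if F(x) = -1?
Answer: 214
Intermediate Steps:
F(5 - 3)*(-214) = -1*(-214) = 214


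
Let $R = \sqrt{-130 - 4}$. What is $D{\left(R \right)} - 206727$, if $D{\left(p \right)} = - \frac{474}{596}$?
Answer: $- \frac{61604883}{298} \approx -2.0673 \cdot 10^{5}$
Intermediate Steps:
$R = i \sqrt{134}$ ($R = \sqrt{-134} = i \sqrt{134} \approx 11.576 i$)
$D{\left(p \right)} = - \frac{237}{298}$ ($D{\left(p \right)} = \left(-474\right) \frac{1}{596} = - \frac{237}{298}$)
$D{\left(R \right)} - 206727 = - \frac{237}{298} - 206727 = - \frac{61604883}{298}$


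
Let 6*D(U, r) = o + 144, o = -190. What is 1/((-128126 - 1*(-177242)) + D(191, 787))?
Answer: 3/147325 ≈ 2.0363e-5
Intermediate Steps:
D(U, r) = -23/3 (D(U, r) = (-190 + 144)/6 = (⅙)*(-46) = -23/3)
1/((-128126 - 1*(-177242)) + D(191, 787)) = 1/((-128126 - 1*(-177242)) - 23/3) = 1/((-128126 + 177242) - 23/3) = 1/(49116 - 23/3) = 1/(147325/3) = 3/147325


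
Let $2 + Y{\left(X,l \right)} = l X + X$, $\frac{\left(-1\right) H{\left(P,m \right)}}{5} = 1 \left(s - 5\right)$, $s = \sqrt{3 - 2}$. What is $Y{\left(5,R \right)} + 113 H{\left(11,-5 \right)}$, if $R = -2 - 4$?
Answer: $2233$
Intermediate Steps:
$s = 1$ ($s = \sqrt{1} = 1$)
$H{\left(P,m \right)} = 20$ ($H{\left(P,m \right)} = - 5 \cdot 1 \left(1 - 5\right) = - 5 \cdot 1 \left(-4\right) = \left(-5\right) \left(-4\right) = 20$)
$R = -6$
$Y{\left(X,l \right)} = -2 + X + X l$ ($Y{\left(X,l \right)} = -2 + \left(l X + X\right) = -2 + \left(X l + X\right) = -2 + \left(X + X l\right) = -2 + X + X l$)
$Y{\left(5,R \right)} + 113 H{\left(11,-5 \right)} = \left(-2 + 5 + 5 \left(-6\right)\right) + 113 \cdot 20 = \left(-2 + 5 - 30\right) + 2260 = -27 + 2260 = 2233$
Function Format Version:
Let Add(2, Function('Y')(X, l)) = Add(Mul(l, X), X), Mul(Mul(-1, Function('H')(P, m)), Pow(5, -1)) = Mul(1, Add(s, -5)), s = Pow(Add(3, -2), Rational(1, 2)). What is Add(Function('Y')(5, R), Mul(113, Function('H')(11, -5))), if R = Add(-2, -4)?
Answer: 2233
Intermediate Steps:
s = 1 (s = Pow(1, Rational(1, 2)) = 1)
Function('H')(P, m) = 20 (Function('H')(P, m) = Mul(-5, Mul(1, Add(1, -5))) = Mul(-5, Mul(1, -4)) = Mul(-5, -4) = 20)
R = -6
Function('Y')(X, l) = Add(-2, X, Mul(X, l)) (Function('Y')(X, l) = Add(-2, Add(Mul(l, X), X)) = Add(-2, Add(Mul(X, l), X)) = Add(-2, Add(X, Mul(X, l))) = Add(-2, X, Mul(X, l)))
Add(Function('Y')(5, R), Mul(113, Function('H')(11, -5))) = Add(Add(-2, 5, Mul(5, -6)), Mul(113, 20)) = Add(Add(-2, 5, -30), 2260) = Add(-27, 2260) = 2233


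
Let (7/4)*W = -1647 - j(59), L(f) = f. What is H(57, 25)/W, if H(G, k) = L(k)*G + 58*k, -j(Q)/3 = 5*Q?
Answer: -20125/3048 ≈ -6.6027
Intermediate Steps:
j(Q) = -15*Q
W = -3048/7 (W = 4*(-1647 - (-15)*59)/7 = 4*(-1647 - 1*(-885))/7 = 4*(-1647 + 885)/7 = (4/7)*(-762) = -3048/7 ≈ -435.43)
H(G, k) = 58*k + G*k (H(G, k) = k*G + 58*k = G*k + 58*k = 58*k + G*k)
H(57, 25)/W = (25*(58 + 57))/(-3048/7) = (25*115)*(-7/3048) = 2875*(-7/3048) = -20125/3048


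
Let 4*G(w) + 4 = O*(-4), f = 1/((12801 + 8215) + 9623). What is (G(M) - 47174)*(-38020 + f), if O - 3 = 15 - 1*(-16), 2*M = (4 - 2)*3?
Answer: 54993517621811/30639 ≈ 1.7949e+9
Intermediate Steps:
f = 1/30639 (f = 1/(21016 + 9623) = 1/30639 ≈ 3.2638e-5)
M = 3 (M = ((4 - 2)*3)/2 = (2*3)/2 = (½)*6 = 3)
O = 34 (O = 3 + (15 - 1*(-16)) = 3 + (15 + 16) = 3 + 31 = 34)
G(w) = -35 (G(w) = -1 + (34*(-4))/4 = -1 + (¼)*(-136) = -1 - 34 = -35)
(G(M) - 47174)*(-38020 + f) = (-35 - 47174)*(-38020 + 1/30639) = -47209*(-1164894779/30639) = 54993517621811/30639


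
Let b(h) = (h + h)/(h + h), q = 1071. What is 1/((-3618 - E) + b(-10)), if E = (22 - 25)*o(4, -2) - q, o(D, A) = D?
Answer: -1/2534 ≈ -0.00039463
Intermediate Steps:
b(h) = 1 (b(h) = (2*h)/((2*h)) = (2*h)*(1/(2*h)) = 1)
E = -1083 (E = (22 - 25)*4 - 1*1071 = -3*4 - 1071 = -12 - 1071 = -1083)
1/((-3618 - E) + b(-10)) = 1/((-3618 - 1*(-1083)) + 1) = 1/((-3618 + 1083) + 1) = 1/(-2535 + 1) = 1/(-2534) = -1/2534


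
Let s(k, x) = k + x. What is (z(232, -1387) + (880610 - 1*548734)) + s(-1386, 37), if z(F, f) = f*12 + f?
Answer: 312496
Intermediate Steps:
z(F, f) = 13*f (z(F, f) = 12*f + f = 13*f)
(z(232, -1387) + (880610 - 1*548734)) + s(-1386, 37) = (13*(-1387) + (880610 - 1*548734)) + (-1386 + 37) = (-18031 + (880610 - 548734)) - 1349 = (-18031 + 331876) - 1349 = 313845 - 1349 = 312496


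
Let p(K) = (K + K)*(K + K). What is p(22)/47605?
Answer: 1936/47605 ≈ 0.040668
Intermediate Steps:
p(K) = 4*K² (p(K) = (2*K)*(2*K) = 4*K²)
p(22)/47605 = (4*22²)/47605 = (4*484)*(1/47605) = 1936*(1/47605) = 1936/47605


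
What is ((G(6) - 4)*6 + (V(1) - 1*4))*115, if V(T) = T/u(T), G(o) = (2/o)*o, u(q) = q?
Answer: -1725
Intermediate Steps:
G(o) = 2
V(T) = 1 (V(T) = T/T = 1)
((G(6) - 4)*6 + (V(1) - 1*4))*115 = ((2 - 4)*6 + (1 - 1*4))*115 = (-2*6 + (1 - 4))*115 = (-12 - 3)*115 = -15*115 = -1725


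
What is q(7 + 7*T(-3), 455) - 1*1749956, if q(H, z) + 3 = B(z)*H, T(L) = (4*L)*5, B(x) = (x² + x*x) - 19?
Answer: -172744762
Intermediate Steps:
B(x) = -19 + 2*x² (B(x) = (x² + x²) - 19 = 2*x² - 19 = -19 + 2*x²)
T(L) = 20*L
q(H, z) = -3 + H*(-19 + 2*z²) (q(H, z) = -3 + (-19 + 2*z²)*H = -3 + H*(-19 + 2*z²))
q(7 + 7*T(-3), 455) - 1*1749956 = (-3 + (7 + 7*(20*(-3)))*(-19 + 2*455²)) - 1*1749956 = (-3 + (7 + 7*(-60))*(-19 + 2*207025)) - 1749956 = (-3 + (7 - 420)*(-19 + 414050)) - 1749956 = (-3 - 413*414031) - 1749956 = (-3 - 170994803) - 1749956 = -170994806 - 1749956 = -172744762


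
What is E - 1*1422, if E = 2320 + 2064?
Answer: 2962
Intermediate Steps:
E = 4384
E - 1*1422 = 4384 - 1*1422 = 4384 - 1422 = 2962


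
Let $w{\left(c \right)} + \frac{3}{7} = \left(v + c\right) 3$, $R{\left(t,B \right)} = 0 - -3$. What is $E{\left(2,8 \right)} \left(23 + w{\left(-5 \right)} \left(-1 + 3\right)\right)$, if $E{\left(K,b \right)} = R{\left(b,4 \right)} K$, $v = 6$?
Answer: $\frac{1182}{7} \approx 168.86$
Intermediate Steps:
$R{\left(t,B \right)} = 3$ ($R{\left(t,B \right)} = 0 + 3 = 3$)
$w{\left(c \right)} = \frac{123}{7} + 3 c$ ($w{\left(c \right)} = - \frac{3}{7} + \left(6 + c\right) 3 = - \frac{3}{7} + \left(18 + 3 c\right) = \frac{123}{7} + 3 c$)
$E{\left(K,b \right)} = 3 K$
$E{\left(2,8 \right)} \left(23 + w{\left(-5 \right)} \left(-1 + 3\right)\right) = 3 \cdot 2 \left(23 + \left(\frac{123}{7} + 3 \left(-5\right)\right) \left(-1 + 3\right)\right) = 6 \left(23 + \left(\frac{123}{7} - 15\right) 2\right) = 6 \left(23 + \frac{18}{7} \cdot 2\right) = 6 \left(23 + \frac{36}{7}\right) = 6 \cdot \frac{197}{7} = \frac{1182}{7}$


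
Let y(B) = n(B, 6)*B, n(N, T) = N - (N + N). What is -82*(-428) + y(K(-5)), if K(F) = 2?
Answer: 35092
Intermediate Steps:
n(N, T) = -N (n(N, T) = N - 2*N = -N)
y(B) = -B² (y(B) = (-B)*B = -B²)
-82*(-428) + y(K(-5)) = -82*(-428) - 1*2² = 35096 - 1*4 = 35096 - 4 = 35092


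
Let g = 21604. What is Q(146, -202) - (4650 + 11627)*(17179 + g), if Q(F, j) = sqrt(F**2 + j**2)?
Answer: -631270891 + 2*sqrt(15530) ≈ -6.3127e+8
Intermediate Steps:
Q(146, -202) - (4650 + 11627)*(17179 + g) = sqrt(146**2 + (-202)**2) - (4650 + 11627)*(17179 + 21604) = sqrt(21316 + 40804) - 16277*38783 = sqrt(62120) - 1*631270891 = 2*sqrt(15530) - 631270891 = -631270891 + 2*sqrt(15530)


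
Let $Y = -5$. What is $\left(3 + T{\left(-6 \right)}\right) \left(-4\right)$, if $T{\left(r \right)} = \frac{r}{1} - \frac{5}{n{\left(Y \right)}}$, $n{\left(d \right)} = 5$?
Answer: $16$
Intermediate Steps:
$T{\left(r \right)} = -1 + r$ ($T{\left(r \right)} = \frac{r}{1} - \frac{5}{5} = r 1 - 1 = r - 1 = -1 + r$)
$\left(3 + T{\left(-6 \right)}\right) \left(-4\right) = \left(3 - 7\right) \left(-4\right) = \left(-4\right) \left(-4\right) = 16$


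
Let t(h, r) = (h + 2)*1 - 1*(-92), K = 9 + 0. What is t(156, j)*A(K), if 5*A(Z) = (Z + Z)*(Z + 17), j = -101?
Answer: 23400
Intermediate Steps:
K = 9
t(h, r) = 94 + h (t(h, r) = (2 + h)*1 + 92 = (2 + h) + 92 = 94 + h)
A(Z) = 2*Z*(17 + Z)/5 (A(Z) = ((Z + Z)*(Z + 17))/5 = ((2*Z)*(17 + Z))/5 = (2*Z*(17 + Z))/5 = 2*Z*(17 + Z)/5)
t(156, j)*A(K) = (94 + 156)*((2/5)*9*(17 + 9)) = 250*((2/5)*9*26) = 250*(468/5) = 23400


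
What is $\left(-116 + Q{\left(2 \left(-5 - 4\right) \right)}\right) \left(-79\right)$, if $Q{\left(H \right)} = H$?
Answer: $10586$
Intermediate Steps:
$\left(-116 + Q{\left(2 \left(-5 - 4\right) \right)}\right) \left(-79\right) = \left(-116 + 2 \left(-5 - 4\right)\right) \left(-79\right) = \left(-116 + 2 \left(-9\right)\right) \left(-79\right) = \left(-116 - 18\right) \left(-79\right) = \left(-134\right) \left(-79\right) = 10586$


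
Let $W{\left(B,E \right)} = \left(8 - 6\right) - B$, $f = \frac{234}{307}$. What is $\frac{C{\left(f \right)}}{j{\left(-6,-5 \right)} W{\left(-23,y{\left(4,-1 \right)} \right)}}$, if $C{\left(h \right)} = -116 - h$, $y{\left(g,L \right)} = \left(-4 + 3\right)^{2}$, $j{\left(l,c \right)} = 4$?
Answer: $- \frac{17923}{15350} \approx -1.1676$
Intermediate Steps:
$f = \frac{234}{307}$ ($f = 234 \cdot \frac{1}{307} = \frac{234}{307} \approx 0.76221$)
$y{\left(g,L \right)} = 1$ ($y{\left(g,L \right)} = \left(-1\right)^{2} = 1$)
$W{\left(B,E \right)} = 2 - B$ ($W{\left(B,E \right)} = \left(8 - 6\right) - B = 2 - B$)
$\frac{C{\left(f \right)}}{j{\left(-6,-5 \right)} W{\left(-23,y{\left(4,-1 \right)} \right)}} = \frac{-116 - \frac{234}{307}}{4 \left(2 - -23\right)} = \frac{-116 - \frac{234}{307}}{4 \left(2 + 23\right)} = - \frac{35846}{307 \cdot 4 \cdot 25} = - \frac{35846}{307 \cdot 100} = \left(- \frac{35846}{307}\right) \frac{1}{100} = - \frac{17923}{15350}$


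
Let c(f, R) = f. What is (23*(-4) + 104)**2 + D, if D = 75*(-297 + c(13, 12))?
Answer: -21156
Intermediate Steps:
D = -21300 (D = 75*(-297 + 13) = 75*(-284) = -21300)
(23*(-4) + 104)**2 + D = (23*(-4) + 104)**2 - 21300 = (-92 + 104)**2 - 21300 = 12**2 - 21300 = 144 - 21300 = -21156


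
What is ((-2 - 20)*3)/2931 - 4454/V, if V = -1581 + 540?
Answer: 4328656/1017057 ≈ 4.2561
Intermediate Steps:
V = -1041
((-2 - 20)*3)/2931 - 4454/V = ((-2 - 20)*3)/2931 - 4454/(-1041) = -22*3*(1/2931) - 4454*(-1/1041) = -66*1/2931 + 4454/1041 = -22/977 + 4454/1041 = 4328656/1017057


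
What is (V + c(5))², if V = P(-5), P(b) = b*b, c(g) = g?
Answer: 900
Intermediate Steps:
P(b) = b²
V = 25 (V = (-5)² = 25)
(V + c(5))² = (25 + 5)² = 30² = 900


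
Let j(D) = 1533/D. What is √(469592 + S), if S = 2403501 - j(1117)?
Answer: 2*√896181204929/1117 ≈ 1695.0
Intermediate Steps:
S = 2684709084/1117 (S = 2403501 - 1533/1117 = 2684709084/1117 ≈ 2.4035e+6)
√(469592 + S) = √(469592 + 2684709084/1117) = √(3209243348/1117) = 2*√896181204929/1117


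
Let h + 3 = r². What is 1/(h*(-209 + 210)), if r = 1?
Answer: -½ ≈ -0.50000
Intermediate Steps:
h = -2 (h = -3 + 1² = -3 + 1 = -2)
1/(h*(-209 + 210)) = 1/(-2*(-209 + 210)) = 1/(-2*1) = 1/(-2) = -½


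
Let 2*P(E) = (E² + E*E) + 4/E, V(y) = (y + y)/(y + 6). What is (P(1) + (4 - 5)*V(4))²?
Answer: 121/25 ≈ 4.8400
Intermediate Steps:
V(y) = 2*y/(6 + y) (V(y) = (2*y)/(6 + y) = 2*y/(6 + y))
P(E) = E² + 2/E (P(E) = ((E² + E*E) + 4/E)/2 = ((E² + E²) + 4/E)/2 = (2*E² + 4/E)/2 = E² + 2/E)
(P(1) + (4 - 5)*V(4))² = ((2 + 1³)/1 + (4 - 5)*(2*4/(6 + 4)))² = (1*(2 + 1) - 2*4/10)² = (1*3 - 2*4/10)² = (3 - 1*⅘)² = (3 - ⅘)² = (11/5)² = 121/25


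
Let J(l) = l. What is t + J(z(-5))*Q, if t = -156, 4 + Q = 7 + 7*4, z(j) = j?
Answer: -311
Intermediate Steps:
Q = 31 (Q = -4 + (7 + 7*4) = -4 + (7 + 28) = -4 + 35 = 31)
t + J(z(-5))*Q = -156 - 5*31 = -156 - 155 = -311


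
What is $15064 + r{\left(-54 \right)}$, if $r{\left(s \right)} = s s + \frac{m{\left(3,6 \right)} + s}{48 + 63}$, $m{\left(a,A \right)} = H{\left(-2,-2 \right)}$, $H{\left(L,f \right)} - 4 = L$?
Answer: $\frac{1995728}{111} \approx 17980.0$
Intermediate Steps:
$H{\left(L,f \right)} = 4 + L$
$m{\left(a,A \right)} = 2$ ($m{\left(a,A \right)} = 4 - 2 = 2$)
$r{\left(s \right)} = \frac{2}{111} + s^{2} + \frac{s}{111}$ ($r{\left(s \right)} = s s + \frac{2 + s}{48 + 63} = s^{2} + \frac{2 + s}{111} = s^{2} + \left(2 + s\right) \frac{1}{111} = s^{2} + \left(\frac{2}{111} + \frac{s}{111}\right) = \frac{2}{111} + s^{2} + \frac{s}{111}$)
$15064 + r{\left(-54 \right)} = 15064 + \left(\frac{2}{111} + \left(-54\right)^{2} + \frac{1}{111} \left(-54\right)\right) = 15064 + \left(\frac{2}{111} + 2916 - \frac{18}{37}\right) = 15064 + \frac{323624}{111} = \frac{1995728}{111}$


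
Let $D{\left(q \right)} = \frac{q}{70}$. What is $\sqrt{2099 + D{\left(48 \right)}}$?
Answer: $\frac{\sqrt{2572115}}{35} \approx 45.822$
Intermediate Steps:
$D{\left(q \right)} = \frac{q}{70}$ ($D{\left(q \right)} = q \frac{1}{70} = \frac{q}{70}$)
$\sqrt{2099 + D{\left(48 \right)}} = \sqrt{2099 + \frac{1}{70} \cdot 48} = \sqrt{2099 + \frac{24}{35}} = \sqrt{\frac{73489}{35}} = \frac{\sqrt{2572115}}{35}$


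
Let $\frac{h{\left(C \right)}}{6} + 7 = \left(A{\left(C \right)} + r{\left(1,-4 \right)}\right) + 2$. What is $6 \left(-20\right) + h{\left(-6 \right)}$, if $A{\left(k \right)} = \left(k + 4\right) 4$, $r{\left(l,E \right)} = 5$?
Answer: $-168$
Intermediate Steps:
$A{\left(k \right)} = 16 + 4 k$ ($A{\left(k \right)} = \left(4 + k\right) 4 = 16 + 4 k$)
$h{\left(C \right)} = 96 + 24 C$ ($h{\left(C \right)} = -42 + 6 \left(\left(\left(16 + 4 C\right) + 5\right) + 2\right) = -42 + 6 \left(\left(21 + 4 C\right) + 2\right) = -42 + 6 \left(23 + 4 C\right) = -42 + \left(138 + 24 C\right) = 96 + 24 C$)
$6 \left(-20\right) + h{\left(-6 \right)} = 6 \left(-20\right) + \left(96 + 24 \left(-6\right)\right) = -120 + \left(96 - 144\right) = -120 - 48 = -168$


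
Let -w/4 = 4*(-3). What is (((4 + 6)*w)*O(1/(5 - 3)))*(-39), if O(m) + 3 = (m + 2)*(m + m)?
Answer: 9360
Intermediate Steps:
O(m) = -3 + 2*m*(2 + m) (O(m) = -3 + (m + 2)*(m + m) = -3 + (2 + m)*(2*m) = -3 + 2*m*(2 + m))
w = 48 (w = -16*(-3) = -4*(-12) = 48)
(((4 + 6)*w)*O(1/(5 - 3)))*(-39) = (((4 + 6)*48)*(-3 + 2*(1/(5 - 3))² + 4/(5 - 3)))*(-39) = ((10*48)*(-3 + 2*(1/2)² + 4/2))*(-39) = (480*(-3 + 2*(½)² + 4*(½)))*(-39) = (480*(-3 + 2*(¼) + 2))*(-39) = (480*(-3 + ½ + 2))*(-39) = (480*(-½))*(-39) = -240*(-39) = 9360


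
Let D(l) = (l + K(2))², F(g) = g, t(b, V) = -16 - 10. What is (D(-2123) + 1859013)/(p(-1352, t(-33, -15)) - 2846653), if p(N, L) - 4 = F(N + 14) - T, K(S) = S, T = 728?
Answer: -6357654/2848715 ≈ -2.2318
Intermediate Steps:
t(b, V) = -26
p(N, L) = -710 + N (p(N, L) = 4 + ((N + 14) - 1*728) = 4 + ((14 + N) - 728) = 4 + (-714 + N) = -710 + N)
D(l) = (2 + l)² (D(l) = (l + 2)² = (2 + l)²)
(D(-2123) + 1859013)/(p(-1352, t(-33, -15)) - 2846653) = ((2 - 2123)² + 1859013)/((-710 - 1352) - 2846653) = ((-2121)² + 1859013)/(-2062 - 2846653) = (4498641 + 1859013)/(-2848715) = 6357654*(-1/2848715) = -6357654/2848715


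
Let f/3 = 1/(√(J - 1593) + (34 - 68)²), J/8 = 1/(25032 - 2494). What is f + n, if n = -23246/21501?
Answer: 59*(-394*√202295599997 + 5120303743*I)/(21501*(√202295599997 - 13026964*I)) ≈ -1.0786 - 8.9494e-5*I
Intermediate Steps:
J = 4/11269 (J = 8/(25032 - 2494) = 8/22538 = 8*(1/22538) = 4/11269 ≈ 0.00035496)
n = -23246/21501 (n = -23246*1/21501 = -23246/21501 ≈ -1.0812)
f = 3/(1156 + I*√202295599997/11269) (f = 3/(√(4/11269 - 1593) + (34 - 68)²) = 3/(√(-17951513/11269) + (-34)²) = 3/(I*√202295599997/11269 + 1156) = 3/(1156 + I*√202295599997/11269) ≈ 0.0025921 - 8.9494e-5*I)
f + n = (13026964/5025707299 - I*√202295599997/5025707299) - 23246/21501 = -116547499119590/108057732635799 - I*√202295599997/5025707299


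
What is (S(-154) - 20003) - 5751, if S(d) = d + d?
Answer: -26062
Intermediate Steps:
S(d) = 2*d
(S(-154) - 20003) - 5751 = (2*(-154) - 20003) - 5751 = (-308 - 20003) - 5751 = -20311 - 5751 = -26062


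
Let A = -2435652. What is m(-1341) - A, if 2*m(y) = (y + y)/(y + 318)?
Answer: 830557779/341 ≈ 2.4357e+6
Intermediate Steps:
m(y) = y/(318 + y) (m(y) = ((y + y)/(y + 318))/2 = ((2*y)/(318 + y))/2 = (2*y/(318 + y))/2 = y/(318 + y))
m(-1341) - A = -1341/(318 - 1341) - 1*(-2435652) = -1341/(-1023) + 2435652 = -1341*(-1/1023) + 2435652 = 447/341 + 2435652 = 830557779/341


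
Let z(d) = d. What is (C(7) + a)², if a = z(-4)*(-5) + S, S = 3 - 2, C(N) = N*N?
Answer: 4900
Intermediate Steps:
C(N) = N²
S = 1
a = 21 (a = -4*(-5) + 1 = 20 + 1 = 21)
(C(7) + a)² = (7² + 21)² = (49 + 21)² = 70² = 4900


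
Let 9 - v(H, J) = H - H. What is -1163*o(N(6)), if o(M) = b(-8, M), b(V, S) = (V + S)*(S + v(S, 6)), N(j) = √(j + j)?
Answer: 69780 - 2326*√3 ≈ 65751.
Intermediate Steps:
v(H, J) = 9 (v(H, J) = 9 - (H - H) = 9 - 1*0 = 9 + 0 = 9)
N(j) = √2*√j (N(j) = √(2*j) = √2*√j)
b(V, S) = (9 + S)*(S + V) (b(V, S) = (V + S)*(S + 9) = (S + V)*(9 + S) = (9 + S)*(S + V))
o(M) = -72 + M + M² (o(M) = M² + 9*M + 9*(-8) + M*(-8) = M² + 9*M - 72 - 8*M = -72 + M + M²)
-1163*o(N(6)) = -1163*(-72 + √2*√6 + (√2*√6)²) = -1163*(-72 + 2*√3 + (2*√3)²) = -1163*(-72 + 2*√3 + 12) = -1163*(-60 + 2*√3) = 69780 - 2326*√3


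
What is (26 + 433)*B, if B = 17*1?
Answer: 7803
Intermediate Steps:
B = 17
(26 + 433)*B = (26 + 433)*17 = 459*17 = 7803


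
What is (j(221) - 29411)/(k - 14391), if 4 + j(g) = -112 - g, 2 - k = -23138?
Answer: -29748/8749 ≈ -3.4002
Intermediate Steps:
k = 23140 (k = 2 - 1*(-23138) = 2 + 23138 = 23140)
j(g) = -116 - g (j(g) = -4 + (-112 - g) = -116 - g)
(j(221) - 29411)/(k - 14391) = ((-116 - 1*221) - 29411)/(23140 - 14391) = ((-116 - 221) - 29411)/8749 = (-337 - 29411)*(1/8749) = -29748*1/8749 = -29748/8749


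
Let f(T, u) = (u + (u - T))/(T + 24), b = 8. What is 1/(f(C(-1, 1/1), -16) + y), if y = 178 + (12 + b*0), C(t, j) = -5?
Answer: 19/3583 ≈ 0.0053028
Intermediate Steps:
f(T, u) = (-T + 2*u)/(24 + T)
y = 190 (y = 178 + (12 + 8*0) = 178 + (12 + 0) = 178 + 12 = 190)
1/(f(C(-1, 1/1), -16) + y) = 1/((-1*(-5) + 2*(-16))/(24 - 5) + 190) = 1/((5 - 32)/19 + 190) = 1/((1/19)*(-27) + 190) = 1/(-27/19 + 190) = 1/(3583/19) = 19/3583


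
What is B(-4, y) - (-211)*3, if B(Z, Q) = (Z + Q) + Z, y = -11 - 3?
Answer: 611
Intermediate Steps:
y = -14
B(Z, Q) = Q + 2*Z (B(Z, Q) = (Q + Z) + Z = Q + 2*Z)
B(-4, y) - (-211)*3 = (-14 + 2*(-4)) - (-211)*3 = (-14 - 8) - 211*(-3) = -22 + 633 = 611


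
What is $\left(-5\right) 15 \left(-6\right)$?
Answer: $450$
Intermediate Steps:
$\left(-5\right) 15 \left(-6\right) = \left(-75\right) \left(-6\right) = 450$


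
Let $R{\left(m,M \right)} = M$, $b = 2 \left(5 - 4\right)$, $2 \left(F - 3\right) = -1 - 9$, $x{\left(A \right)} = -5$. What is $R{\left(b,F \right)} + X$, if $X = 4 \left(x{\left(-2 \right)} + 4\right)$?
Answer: $-6$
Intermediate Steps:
$F = -2$ ($F = 3 + \frac{-1 - 9}{2} = 3 + \frac{1}{2} \left(-10\right) = 3 - 5 = -2$)
$b = 2$ ($b = 2 \cdot 1 = 2$)
$X = -4$ ($X = 4 \left(-5 + 4\right) = 4 \left(-1\right) = -4$)
$R{\left(b,F \right)} + X = -2 - 4 = -6$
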